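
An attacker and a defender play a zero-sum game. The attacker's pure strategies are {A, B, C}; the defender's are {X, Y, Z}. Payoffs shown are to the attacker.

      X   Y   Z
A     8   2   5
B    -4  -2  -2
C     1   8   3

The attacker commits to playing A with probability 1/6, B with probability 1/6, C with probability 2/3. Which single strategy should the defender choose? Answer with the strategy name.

X

If the defender plays X, the attacker's expected payoff is (1/6)·8 + (1/6)·(-4) + (2/3)·1 = 4/3.
If the defender plays Y, the attacker's expected payoff is (1/6)·2 + (1/6)·(-2) + (2/3)·8 = 16/3.
If the defender plays Z, the attacker's expected payoff is (1/6)·5 + (1/6)·(-2) + (2/3)·3 = 5/2.
The defender minimizes the attacker's payoff; the smallest is 4/3, so the best response is X.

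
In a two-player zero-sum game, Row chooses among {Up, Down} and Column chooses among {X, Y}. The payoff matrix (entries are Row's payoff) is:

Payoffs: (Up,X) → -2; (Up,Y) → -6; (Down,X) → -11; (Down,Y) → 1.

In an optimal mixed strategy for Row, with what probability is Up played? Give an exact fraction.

Row minima: Up → -6, Down → -11; maximin = -6.
Column maxima: X → -2, Y → 1; minimax = -2.
-6 ≠ -2, so there is no saddle point; optimal play is mixed.
Let Row play Up with probability p. Expected payoff against X: (-2)p + (-11)(1−p) = 9p − 11; against Y: (-6)p + 1(1−p) = −7p + 1.
Setting these equal: 9p − 11 = −7p + 1 ⇒ 16p = 12 ⇒ p = 3/4, and the value is (9)·(3/4) − 11 = -17/4.
For Column: with q = P(X), equating Up's and Down's payoffs gives 4q − 6 = −12q + 1 ⇒ q = 7/16.

3/4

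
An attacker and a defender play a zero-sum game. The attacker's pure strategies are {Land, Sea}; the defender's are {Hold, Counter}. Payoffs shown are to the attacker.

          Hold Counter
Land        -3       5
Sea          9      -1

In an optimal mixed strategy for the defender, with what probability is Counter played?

2/3

Row minima: Land → -3, Sea → -1; maximin = -1.
Column maxima: Hold → 9, Counter → 5; minimax = 5.
-1 ≠ 5, so there is no saddle point; optimal play is mixed.
Let the attacker play Land with probability p. Expected payoff against Hold: (-3)p + 9(1−p) = −12p + 9; against Counter: 5p + (-1)(1−p) = 6p − 1.
Setting these equal: −12p + 9 = 6p − 1 ⇒ −18p = -10 ⇒ p = 5/9, and the value is (-12)·(5/9) + 9 = 7/3.
For the defender: with q = P(Hold), equating Land's and Sea's payoffs gives −8q + 5 = 10q − 1 ⇒ q = 1/3.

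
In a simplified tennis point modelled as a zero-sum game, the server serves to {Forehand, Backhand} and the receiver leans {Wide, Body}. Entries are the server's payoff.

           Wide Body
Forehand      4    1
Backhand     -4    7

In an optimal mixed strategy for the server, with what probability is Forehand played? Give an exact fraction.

11/14

Row minima: Forehand → 1, Backhand → -4; maximin = 1.
Column maxima: Wide → 4, Body → 7; minimax = 4.
1 ≠ 4, so there is no saddle point; optimal play is mixed.
Let the server play Forehand with probability p. Expected payoff against Wide: 4p + (-4)(1−p) = 8p − 4; against Body: 1p + 7(1−p) = −6p + 7.
Setting these equal: 8p − 4 = −6p + 7 ⇒ 14p = 11 ⇒ p = 11/14, and the value is (8)·(11/14) − 4 = 16/7.
For the receiver: with q = P(Wide), equating Forehand's and Backhand's payoffs gives 3q + 1 = −11q + 7 ⇒ q = 3/7.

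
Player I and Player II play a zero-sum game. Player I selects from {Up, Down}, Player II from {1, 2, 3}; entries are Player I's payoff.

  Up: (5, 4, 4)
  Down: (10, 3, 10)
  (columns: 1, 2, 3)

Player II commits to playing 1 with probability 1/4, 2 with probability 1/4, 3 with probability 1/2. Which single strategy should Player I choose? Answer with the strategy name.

Expected payoff of Up: (1/4)·5 + (1/4)·4 + (1/2)·4 = 17/4.
Expected payoff of Down: (1/4)·10 + (1/4)·3 + (1/2)·10 = 33/4.
The largest is 33/4, so Player I's best response is Down.

Down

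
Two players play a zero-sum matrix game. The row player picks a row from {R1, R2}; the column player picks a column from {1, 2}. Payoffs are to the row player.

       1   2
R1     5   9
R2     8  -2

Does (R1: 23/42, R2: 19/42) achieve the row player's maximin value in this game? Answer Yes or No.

Against 1 this mix gives (23/42)·5 + (19/42)·8 = 89/14.
Against 2 this mix gives (23/42)·9 + (19/42)·(-2) = 169/42.
The column player will play 2, holding the row player to 169/42. Shifting weight toward the row that does better against 2 would raise this floor (the equalizing mix achieves 41/7 against both 2 and 1), so the proposed strategy is not optimal.

No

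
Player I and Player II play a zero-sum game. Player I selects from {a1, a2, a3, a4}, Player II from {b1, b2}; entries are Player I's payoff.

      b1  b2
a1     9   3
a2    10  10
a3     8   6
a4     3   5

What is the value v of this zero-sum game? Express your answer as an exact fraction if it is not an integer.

Row minima: a1 → 3, a2 → 10, a3 → 6, a4 → 3; maximin = 10.
Column maxima: b1 → 10, b2 → 10; minimax = 10.
Since maximin = minimax = 10, there is a saddle point and the value is 10.

10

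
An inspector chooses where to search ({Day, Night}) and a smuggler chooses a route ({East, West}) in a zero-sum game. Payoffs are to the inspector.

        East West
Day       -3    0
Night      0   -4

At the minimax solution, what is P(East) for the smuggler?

4/7

Row minima: Day → -3, Night → -4; maximin = -3.
Column maxima: East → 0, West → 0; minimax = 0.
-3 ≠ 0, so there is no saddle point; optimal play is mixed.
Let the inspector play Day with probability p. Expected payoff against East: (-3)p + 0(1−p) = −3p; against West: 0p + (-4)(1−p) = 4p − 4.
Setting these equal: −3p = 4p − 4 ⇒ −7p = -4 ⇒ p = 4/7, and the value is (-3)·(4/7) = -12/7.
For the smuggler: with q = P(East), equating Day's and Night's payoffs gives −3q = 4q − 4 ⇒ q = 4/7.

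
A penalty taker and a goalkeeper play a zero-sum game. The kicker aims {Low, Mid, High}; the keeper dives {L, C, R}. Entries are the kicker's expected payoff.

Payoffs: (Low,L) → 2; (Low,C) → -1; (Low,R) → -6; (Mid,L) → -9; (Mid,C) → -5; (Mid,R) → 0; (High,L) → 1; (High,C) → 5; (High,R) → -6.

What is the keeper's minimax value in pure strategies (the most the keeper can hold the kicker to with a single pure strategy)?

0

Column maxima: L → 2, C → 5, R → 0.
The smallest of these is 0.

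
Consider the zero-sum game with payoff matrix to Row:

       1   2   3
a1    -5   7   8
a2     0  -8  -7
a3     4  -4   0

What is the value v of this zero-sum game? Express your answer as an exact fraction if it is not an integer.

Row minima: a1 → -5, a2 → -8, a3 → -4; maximin = -4.
Column maxima: 1 → 4, 2 → 7, 3 → 8; minimax = 4.
-4 ≠ 4, so there is no saddle point; optimal play is mixed.
a2 is strictly dominated by a3, so Row never plays it.
3 is strictly dominated by 2 (it gives Row strictly more in every row), so Column never plays it.
On the remaining 2×2 (a1, a3 vs 1, 2):
Let Row play a1 with probability p. Expected payoff against 1: (-5)p + 4(1−p) = −9p + 4; against 2: 7p + (-4)(1−p) = 11p − 4.
Setting these equal: −9p + 4 = 11p − 4 ⇒ −20p = -8 ⇒ p = 2/5, and the value is (-9)·(2/5) + 4 = 2/5.
For Column: with q = P(1), equating a1's and a3's payoffs gives −12q + 7 = 8q − 4 ⇒ q = 11/20.

2/5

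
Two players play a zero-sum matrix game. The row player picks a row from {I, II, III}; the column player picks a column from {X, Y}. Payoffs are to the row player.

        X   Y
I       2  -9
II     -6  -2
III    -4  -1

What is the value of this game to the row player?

Row minima: I → -9, II → -6, III → -4; maximin = -4.
Column maxima: X → 2, Y → -1; minimax = -1.
-4 ≠ -1, so there is no saddle point; optimal play is mixed.
II is strictly dominated by III, so the row player never plays it.
On the remaining 2×2 (I, III vs X, Y):
Let the row player play I with probability p. Expected payoff against X: 2p + (-4)(1−p) = 6p − 4; against Y: (-9)p + (-1)(1−p) = −8p − 1.
Setting these equal: 6p − 4 = −8p − 1 ⇒ 14p = 3 ⇒ p = 3/14, and the value is (6)·(3/14) − 4 = -19/7.
For the column player: with q = P(X), equating I's and III's payoffs gives 11q − 9 = −3q − 1 ⇒ q = 4/7.

-19/7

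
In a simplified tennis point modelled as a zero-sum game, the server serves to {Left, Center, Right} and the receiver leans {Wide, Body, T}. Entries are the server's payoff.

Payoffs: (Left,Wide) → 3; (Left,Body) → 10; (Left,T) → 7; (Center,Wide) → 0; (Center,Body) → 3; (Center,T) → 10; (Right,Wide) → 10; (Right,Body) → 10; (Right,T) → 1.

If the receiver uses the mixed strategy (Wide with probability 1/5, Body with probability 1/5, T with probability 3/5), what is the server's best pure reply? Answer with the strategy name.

Expected payoff of Left: (1/5)·3 + (1/5)·10 + (3/5)·7 = 34/5.
Expected payoff of Center: (1/5)·0 + (1/5)·3 + (3/5)·10 = 33/5.
Expected payoff of Right: (1/5)·10 + (1/5)·10 + (3/5)·1 = 23/5.
The largest is 34/5, so the server's best response is Left.

Left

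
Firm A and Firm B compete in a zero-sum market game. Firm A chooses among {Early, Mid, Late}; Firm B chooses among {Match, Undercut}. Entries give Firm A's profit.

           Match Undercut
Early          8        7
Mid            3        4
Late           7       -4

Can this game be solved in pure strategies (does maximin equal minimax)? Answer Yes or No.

Yes

Row minima: Early → 7, Mid → 3, Late → -4; maximin = 7.
Column maxima: Match → 8, Undercut → 7; minimax = 7.
maximin = minimax = 7, so a saddle point exists.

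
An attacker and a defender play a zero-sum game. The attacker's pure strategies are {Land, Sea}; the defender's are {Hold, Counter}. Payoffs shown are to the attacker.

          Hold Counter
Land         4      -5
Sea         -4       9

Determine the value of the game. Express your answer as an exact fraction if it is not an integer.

Row minima: Land → -5, Sea → -4; maximin = -4.
Column maxima: Hold → 4, Counter → 9; minimax = 4.
-4 ≠ 4, so there is no saddle point; optimal play is mixed.
Let the attacker play Land with probability p. Expected payoff against Hold: 4p + (-4)(1−p) = 8p − 4; against Counter: (-5)p + 9(1−p) = −14p + 9.
Setting these equal: 8p − 4 = −14p + 9 ⇒ 22p = 13 ⇒ p = 13/22, and the value is (8)·(13/22) − 4 = 8/11.
For the defender: with q = P(Hold), equating Land's and Sea's payoffs gives 9q − 5 = −13q + 9 ⇒ q = 7/11.

8/11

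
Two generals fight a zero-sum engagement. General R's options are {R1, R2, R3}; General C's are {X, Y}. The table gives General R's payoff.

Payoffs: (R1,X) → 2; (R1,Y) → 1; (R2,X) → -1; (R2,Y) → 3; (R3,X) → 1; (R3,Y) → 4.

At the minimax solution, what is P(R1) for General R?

Row minima: R1 → 1, R2 → -1, R3 → 1; maximin = 1.
Column maxima: X → 2, Y → 4; minimax = 2.
1 ≠ 2, so there is no saddle point; optimal play is mixed.
R2 is strictly dominated by R3, so General R never plays it.
On the remaining 2×2 (R1, R3 vs X, Y):
Let General R play R1 with probability p. Expected payoff against X: 2p + 1(1−p) = p + 1; against Y: 1p + 4(1−p) = −3p + 4.
Setting these equal: p + 1 = −3p + 4 ⇒ 4p = 3 ⇒ p = 3/4, and the value is (1)·(3/4) + 1 = 7/4.
For General C: with q = P(X), equating R1's and R3's payoffs gives q + 1 = −3q + 4 ⇒ q = 3/4.

3/4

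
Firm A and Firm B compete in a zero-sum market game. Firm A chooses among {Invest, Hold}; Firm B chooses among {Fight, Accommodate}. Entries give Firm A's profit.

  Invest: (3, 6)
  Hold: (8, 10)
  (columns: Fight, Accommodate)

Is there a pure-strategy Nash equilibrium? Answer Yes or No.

Yes

Row minima: Invest → 3, Hold → 8; maximin = 8.
Column maxima: Fight → 8, Accommodate → 10; minimax = 8.
maximin = minimax = 8, so a saddle point exists.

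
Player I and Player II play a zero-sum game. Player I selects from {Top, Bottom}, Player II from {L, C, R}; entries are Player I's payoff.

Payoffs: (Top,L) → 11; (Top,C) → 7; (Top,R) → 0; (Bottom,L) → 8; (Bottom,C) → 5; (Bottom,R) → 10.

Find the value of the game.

35/6

Row minima: Top → 0, Bottom → 5; maximin = 5.
Column maxima: L → 11, C → 7, R → 10; minimax = 7.
5 ≠ 7, so there is no saddle point; optimal play is mixed.
L is strictly dominated by C (it gives Player I strictly more in every row), so Player II never plays it.
On the remaining 2×2 (Top, Bottom vs C, R):
Let Player I play Top with probability p. Expected payoff against C: 7p + 5(1−p) = 2p + 5; against R: 0p + 10(1−p) = −10p + 10.
Setting these equal: 2p + 5 = −10p + 10 ⇒ 12p = 5 ⇒ p = 5/12, and the value is (2)·(5/12) + 5 = 35/6.
For Player II: with q = P(C), equating Top's and Bottom's payoffs gives 7q = −5q + 10 ⇒ q = 5/6.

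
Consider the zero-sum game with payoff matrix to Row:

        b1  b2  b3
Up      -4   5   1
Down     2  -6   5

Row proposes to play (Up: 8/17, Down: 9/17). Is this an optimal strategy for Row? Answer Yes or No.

Against b1 this mix gives (8/17)·(-4) + (9/17)·2 = -14/17.
Against b2 this mix gives (8/17)·5 + (9/17)·(-6) = -14/17.
Against b3 this mix gives (8/17)·1 + (9/17)·5 = 53/17.
All of Column's active replies (b1, b2) yield -14/17, and no column does worse for Row. The mix makes Column indifferent and guarantees -14/17, so it is optimal.

Yes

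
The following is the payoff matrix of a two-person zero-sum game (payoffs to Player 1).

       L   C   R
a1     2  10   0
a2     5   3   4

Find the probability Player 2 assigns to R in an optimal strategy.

Row minima: a1 → 0, a2 → 3; maximin = 3.
Column maxima: L → 5, C → 10, R → 4; minimax = 4.
3 ≠ 4, so there is no saddle point; optimal play is mixed.
L is strictly dominated by R (it gives Player 1 strictly more in every row), so Player 2 never plays it.
On the remaining 2×2 (a1, a2 vs C, R):
Let Player 1 play a1 with probability p. Expected payoff against C: 10p + 3(1−p) = 7p + 3; against R: 0p + 4(1−p) = −4p + 4.
Setting these equal: 7p + 3 = −4p + 4 ⇒ 11p = 1 ⇒ p = 1/11, and the value is (7)·(1/11) + 3 = 40/11.
For Player 2: with q = P(C), equating a1's and a2's payoffs gives 10q = −q + 4 ⇒ q = 4/11.

7/11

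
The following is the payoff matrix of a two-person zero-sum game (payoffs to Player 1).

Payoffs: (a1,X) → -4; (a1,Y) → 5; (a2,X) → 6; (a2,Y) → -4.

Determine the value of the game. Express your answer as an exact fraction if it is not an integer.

Row minima: a1 → -4, a2 → -4; maximin = -4.
Column maxima: X → 6, Y → 5; minimax = 5.
-4 ≠ 5, so there is no saddle point; optimal play is mixed.
Let Player 1 play a1 with probability p. Expected payoff against X: (-4)p + 6(1−p) = −10p + 6; against Y: 5p + (-4)(1−p) = 9p − 4.
Setting these equal: −10p + 6 = 9p − 4 ⇒ −19p = -10 ⇒ p = 10/19, and the value is (-10)·(10/19) + 6 = 14/19.
For Player 2: with q = P(X), equating a1's and a2's payoffs gives −9q + 5 = 10q − 4 ⇒ q = 9/19.

14/19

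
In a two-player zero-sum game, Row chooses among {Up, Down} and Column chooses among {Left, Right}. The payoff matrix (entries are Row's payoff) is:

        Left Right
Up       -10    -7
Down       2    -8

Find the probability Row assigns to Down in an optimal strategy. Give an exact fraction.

3/13

Row minima: Up → -10, Down → -8; maximin = -8.
Column maxima: Left → 2, Right → -7; minimax = -7.
-8 ≠ -7, so there is no saddle point; optimal play is mixed.
Let Row play Up with probability p. Expected payoff against Left: (-10)p + 2(1−p) = −12p + 2; against Right: (-7)p + (-8)(1−p) = p − 8.
Setting these equal: −12p + 2 = p − 8 ⇒ −13p = -10 ⇒ p = 10/13, and the value is (-12)·(10/13) + 2 = -94/13.
For Column: with q = P(Left), equating Up's and Down's payoffs gives −3q − 7 = 10q − 8 ⇒ q = 1/13.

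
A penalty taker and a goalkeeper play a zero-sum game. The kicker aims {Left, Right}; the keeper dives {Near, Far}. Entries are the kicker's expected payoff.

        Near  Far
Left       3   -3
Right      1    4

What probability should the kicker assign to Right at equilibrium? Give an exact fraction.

Row minima: Left → -3, Right → 1; maximin = 1.
Column maxima: Near → 3, Far → 4; minimax = 3.
1 ≠ 3, so there is no saddle point; optimal play is mixed.
Let the kicker play Left with probability p. Expected payoff against Near: 3p + 1(1−p) = 2p + 1; against Far: (-3)p + 4(1−p) = −7p + 4.
Setting these equal: 2p + 1 = −7p + 4 ⇒ 9p = 3 ⇒ p = 1/3, and the value is (2)·(1/3) + 1 = 5/3.
For the keeper: with q = P(Near), equating Left's and Right's payoffs gives 6q − 3 = −3q + 4 ⇒ q = 7/9.

2/3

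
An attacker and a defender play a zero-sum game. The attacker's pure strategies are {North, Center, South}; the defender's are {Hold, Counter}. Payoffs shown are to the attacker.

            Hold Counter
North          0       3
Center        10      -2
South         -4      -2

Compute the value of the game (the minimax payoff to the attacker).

2

Row minima: North → 0, Center → -2, South → -4; maximin = 0.
Column maxima: Hold → 10, Counter → 3; minimax = 3.
0 ≠ 3, so there is no saddle point; optimal play is mixed.
South is strictly dominated by North, so the attacker never plays it.
On the remaining 2×2 (North, Center vs Hold, Counter):
Let the attacker play North with probability p. Expected payoff against Hold: 0p + 10(1−p) = −10p + 10; against Counter: 3p + (-2)(1−p) = 5p − 2.
Setting these equal: −10p + 10 = 5p − 2 ⇒ −15p = -12 ⇒ p = 4/5, and the value is (-10)·(4/5) + 10 = 2.
For the defender: with q = P(Hold), equating North's and Center's payoffs gives −3q + 3 = 12q − 2 ⇒ q = 1/3.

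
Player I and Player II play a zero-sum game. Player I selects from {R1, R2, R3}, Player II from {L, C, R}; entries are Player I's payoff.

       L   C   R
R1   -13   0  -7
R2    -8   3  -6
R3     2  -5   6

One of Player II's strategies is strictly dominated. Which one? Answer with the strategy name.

R

L holds Player I's payoff strictly below R in every row: -13 < -7, -8 < -6, 2 < 6.
So R is strictly dominated for Player II.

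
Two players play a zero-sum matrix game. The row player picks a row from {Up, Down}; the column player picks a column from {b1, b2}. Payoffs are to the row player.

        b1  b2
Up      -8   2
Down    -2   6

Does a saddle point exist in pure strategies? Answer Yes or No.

Yes

Row minima: Up → -8, Down → -2; maximin = -2.
Column maxima: b1 → -2, b2 → 6; minimax = -2.
maximin = minimax = -2, so a saddle point exists.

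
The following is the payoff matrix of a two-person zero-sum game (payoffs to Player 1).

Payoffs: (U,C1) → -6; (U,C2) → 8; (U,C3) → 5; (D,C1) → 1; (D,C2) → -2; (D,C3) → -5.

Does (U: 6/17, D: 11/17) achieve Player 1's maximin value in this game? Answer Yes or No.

Yes

Against C1 this mix gives (6/17)·(-6) + (11/17)·1 = -25/17.
Against C2 this mix gives (6/17)·8 + (11/17)·(-2) = 26/17.
Against C3 this mix gives (6/17)·5 + (11/17)·(-5) = -25/17.
All of Player 2's active replies (C1, C3) yield -25/17, and no column does worse for Player 1. The mix makes Player 2 indifferent and guarantees -25/17, so it is optimal.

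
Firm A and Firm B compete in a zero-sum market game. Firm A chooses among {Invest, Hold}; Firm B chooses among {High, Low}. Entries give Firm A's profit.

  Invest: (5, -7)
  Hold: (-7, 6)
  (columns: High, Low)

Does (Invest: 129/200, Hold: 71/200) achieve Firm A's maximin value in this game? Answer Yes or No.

No

Against High this mix gives (129/200)·5 + (71/200)·(-7) = 37/50.
Against Low this mix gives (129/200)·(-7) + (71/200)·6 = -477/200.
Firm B will play Low, holding Firm A to -477/200. Shifting weight toward the row that does better against Low would raise this floor (the equalizing mix achieves -19/25 against both Low and High), so the proposed strategy is not optimal.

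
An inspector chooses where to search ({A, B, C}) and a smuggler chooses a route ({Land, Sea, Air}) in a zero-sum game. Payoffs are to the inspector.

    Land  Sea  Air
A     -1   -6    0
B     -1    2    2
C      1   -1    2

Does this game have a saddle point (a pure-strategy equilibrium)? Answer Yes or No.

No

Row minima: A → -6, B → -1, C → -1; maximin = -1.
Column maxima: Land → 1, Sea → 2, Air → 2; minimax = 1.
-1 ≠ 1, so no pure-strategy equilibrium exists.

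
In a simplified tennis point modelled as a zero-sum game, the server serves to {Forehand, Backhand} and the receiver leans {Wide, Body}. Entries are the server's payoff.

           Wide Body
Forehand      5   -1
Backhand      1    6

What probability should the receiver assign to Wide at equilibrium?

Row minima: Forehand → -1, Backhand → 1; maximin = 1.
Column maxima: Wide → 5, Body → 6; minimax = 5.
1 ≠ 5, so there is no saddle point; optimal play is mixed.
Let the server play Forehand with probability p. Expected payoff against Wide: 5p + 1(1−p) = 4p + 1; against Body: (-1)p + 6(1−p) = −7p + 6.
Setting these equal: 4p + 1 = −7p + 6 ⇒ 11p = 5 ⇒ p = 5/11, and the value is (4)·(5/11) + 1 = 31/11.
For the receiver: with q = P(Wide), equating Forehand's and Backhand's payoffs gives 6q − 1 = −5q + 6 ⇒ q = 7/11.

7/11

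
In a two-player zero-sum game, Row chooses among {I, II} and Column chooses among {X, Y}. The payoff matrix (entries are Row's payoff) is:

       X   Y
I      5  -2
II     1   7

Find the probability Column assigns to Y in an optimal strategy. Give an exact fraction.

4/13

Row minima: I → -2, II → 1; maximin = 1.
Column maxima: X → 5, Y → 7; minimax = 5.
1 ≠ 5, so there is no saddle point; optimal play is mixed.
Let Row play I with probability p. Expected payoff against X: 5p + 1(1−p) = 4p + 1; against Y: (-2)p + 7(1−p) = −9p + 7.
Setting these equal: 4p + 1 = −9p + 7 ⇒ 13p = 6 ⇒ p = 6/13, and the value is (4)·(6/13) + 1 = 37/13.
For Column: with q = P(X), equating I's and II's payoffs gives 7q − 2 = −6q + 7 ⇒ q = 9/13.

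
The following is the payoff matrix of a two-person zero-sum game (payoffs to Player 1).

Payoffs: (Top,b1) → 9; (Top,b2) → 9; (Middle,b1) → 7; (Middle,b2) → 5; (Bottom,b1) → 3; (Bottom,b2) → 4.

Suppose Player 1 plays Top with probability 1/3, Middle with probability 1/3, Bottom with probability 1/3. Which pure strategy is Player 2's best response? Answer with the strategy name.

If Player 2 plays b1, Player 1's expected payoff is (1/3)·9 + (1/3)·7 + (1/3)·3 = 19/3.
If Player 2 plays b2, Player 1's expected payoff is (1/3)·9 + (1/3)·5 + (1/3)·4 = 6.
Player 2 minimizes Player 1's payoff; the smallest is 6, so the best response is b2.

b2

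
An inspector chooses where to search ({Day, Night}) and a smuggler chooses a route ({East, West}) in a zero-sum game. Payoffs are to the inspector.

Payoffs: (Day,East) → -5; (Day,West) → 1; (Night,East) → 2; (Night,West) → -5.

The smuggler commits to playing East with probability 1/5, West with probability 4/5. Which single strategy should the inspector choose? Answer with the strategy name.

Expected payoff of Day: (1/5)·(-5) + (4/5)·1 = -1/5.
Expected payoff of Night: (1/5)·2 + (4/5)·(-5) = -18/5.
The largest is -1/5, so the inspector's best response is Day.

Day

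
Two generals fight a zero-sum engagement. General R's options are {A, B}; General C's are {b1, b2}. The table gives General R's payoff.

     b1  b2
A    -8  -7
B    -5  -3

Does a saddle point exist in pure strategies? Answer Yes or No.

Yes

Row minima: A → -8, B → -5; maximin = -5.
Column maxima: b1 → -5, b2 → -3; minimax = -5.
maximin = minimax = -5, so a saddle point exists.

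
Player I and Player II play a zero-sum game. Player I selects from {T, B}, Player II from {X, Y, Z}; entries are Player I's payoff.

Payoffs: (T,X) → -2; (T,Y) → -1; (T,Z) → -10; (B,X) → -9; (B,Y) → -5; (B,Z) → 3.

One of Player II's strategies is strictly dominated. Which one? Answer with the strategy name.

Y

X holds Player I's payoff strictly below Y in every row: -2 < -1, -9 < -5.
So Y is strictly dominated for Player II.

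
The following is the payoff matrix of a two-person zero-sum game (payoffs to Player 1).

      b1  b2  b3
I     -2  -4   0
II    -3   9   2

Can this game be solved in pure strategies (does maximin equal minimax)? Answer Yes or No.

No

Row minima: I → -4, II → -3; maximin = -3.
Column maxima: b1 → -2, b2 → 9, b3 → 2; minimax = -2.
-3 ≠ -2, so no pure-strategy equilibrium exists.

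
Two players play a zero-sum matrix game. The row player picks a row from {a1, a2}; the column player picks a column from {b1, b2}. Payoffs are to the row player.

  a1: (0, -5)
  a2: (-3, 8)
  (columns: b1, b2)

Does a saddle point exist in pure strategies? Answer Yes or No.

Row minima: a1 → -5, a2 → -3; maximin = -3.
Column maxima: b1 → 0, b2 → 8; minimax = 0.
-3 ≠ 0, so no pure-strategy equilibrium exists.

No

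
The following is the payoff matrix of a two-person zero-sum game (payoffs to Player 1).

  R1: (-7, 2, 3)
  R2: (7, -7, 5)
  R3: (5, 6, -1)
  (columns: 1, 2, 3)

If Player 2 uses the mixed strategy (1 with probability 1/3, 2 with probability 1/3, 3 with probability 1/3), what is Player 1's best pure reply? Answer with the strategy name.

R3

Expected payoff of R1: (1/3)·(-7) + (1/3)·2 + (1/3)·3 = -2/3.
Expected payoff of R2: (1/3)·7 + (1/3)·(-7) + (1/3)·5 = 5/3.
Expected payoff of R3: (1/3)·5 + (1/3)·6 + (1/3)·(-1) = 10/3.
The largest is 10/3, so Player 1's best response is R3.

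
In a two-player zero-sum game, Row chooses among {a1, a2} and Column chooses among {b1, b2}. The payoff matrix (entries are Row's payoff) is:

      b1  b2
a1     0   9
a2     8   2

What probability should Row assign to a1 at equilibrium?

Row minima: a1 → 0, a2 → 2; maximin = 2.
Column maxima: b1 → 8, b2 → 9; minimax = 8.
2 ≠ 8, so there is no saddle point; optimal play is mixed.
Let Row play a1 with probability p. Expected payoff against b1: 0p + 8(1−p) = −8p + 8; against b2: 9p + 2(1−p) = 7p + 2.
Setting these equal: −8p + 8 = 7p + 2 ⇒ −15p = -6 ⇒ p = 2/5, and the value is (-8)·(2/5) + 8 = 24/5.
For Column: with q = P(b1), equating a1's and a2's payoffs gives −9q + 9 = 6q + 2 ⇒ q = 7/15.

2/5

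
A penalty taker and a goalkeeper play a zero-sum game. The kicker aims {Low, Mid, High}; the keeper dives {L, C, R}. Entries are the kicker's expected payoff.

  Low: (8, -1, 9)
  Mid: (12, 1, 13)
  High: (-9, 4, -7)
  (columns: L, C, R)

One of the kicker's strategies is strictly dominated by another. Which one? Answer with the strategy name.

Mid gives a strictly higher payoff than Low against every column: 12 > 8, 1 > -1, 13 > 9.
So Low is strictly dominated and the kicker never plays it.

Low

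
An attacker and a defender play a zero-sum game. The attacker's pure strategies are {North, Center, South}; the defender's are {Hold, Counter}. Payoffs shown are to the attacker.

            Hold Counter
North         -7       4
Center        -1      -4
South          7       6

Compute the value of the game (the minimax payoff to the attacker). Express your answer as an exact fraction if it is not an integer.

Row minima: North → -7, Center → -4, South → 6; maximin = 6.
Column maxima: Hold → 7, Counter → 6; minimax = 6.
Since maximin = minimax = 6, there is a saddle point and the value is 6.

6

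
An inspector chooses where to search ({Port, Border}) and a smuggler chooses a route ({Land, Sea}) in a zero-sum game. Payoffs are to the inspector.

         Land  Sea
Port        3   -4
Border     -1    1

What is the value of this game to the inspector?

Row minima: Port → -4, Border → -1; maximin = -1.
Column maxima: Land → 3, Sea → 1; minimax = 1.
-1 ≠ 1, so there is no saddle point; optimal play is mixed.
Let the inspector play Port with probability p. Expected payoff against Land: 3p + (-1)(1−p) = 4p − 1; against Sea: (-4)p + 1(1−p) = −5p + 1.
Setting these equal: 4p − 1 = −5p + 1 ⇒ 9p = 2 ⇒ p = 2/9, and the value is (4)·(2/9) − 1 = -1/9.
For the smuggler: with q = P(Land), equating Port's and Border's payoffs gives 7q − 4 = −2q + 1 ⇒ q = 5/9.

-1/9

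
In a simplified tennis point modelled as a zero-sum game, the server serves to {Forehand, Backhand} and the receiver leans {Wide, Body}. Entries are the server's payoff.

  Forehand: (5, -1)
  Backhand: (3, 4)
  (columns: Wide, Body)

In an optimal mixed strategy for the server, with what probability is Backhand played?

Row minima: Forehand → -1, Backhand → 3; maximin = 3.
Column maxima: Wide → 5, Body → 4; minimax = 4.
3 ≠ 4, so there is no saddle point; optimal play is mixed.
Let the server play Forehand with probability p. Expected payoff against Wide: 5p + 3(1−p) = 2p + 3; against Body: (-1)p + 4(1−p) = −5p + 4.
Setting these equal: 2p + 3 = −5p + 4 ⇒ 7p = 1 ⇒ p = 1/7, and the value is (2)·(1/7) + 3 = 23/7.
For the receiver: with q = P(Wide), equating Forehand's and Backhand's payoffs gives 6q − 1 = −q + 4 ⇒ q = 5/7.

6/7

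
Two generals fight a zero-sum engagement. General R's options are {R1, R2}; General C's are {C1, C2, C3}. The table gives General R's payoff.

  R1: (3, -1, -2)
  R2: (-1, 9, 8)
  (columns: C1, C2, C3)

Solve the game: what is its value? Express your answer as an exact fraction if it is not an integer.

Row minima: R1 → -2, R2 → -1; maximin = -1.
Column maxima: C1 → 3, C2 → 9, C3 → 8; minimax = 3.
-1 ≠ 3, so there is no saddle point; optimal play is mixed.
C2 is strictly dominated by C3 (it gives General R strictly more in every row), so General C never plays it.
On the remaining 2×2 (R1, R2 vs C1, C3):
Let General R play R1 with probability p. Expected payoff against C1: 3p + (-1)(1−p) = 4p − 1; against C3: (-2)p + 8(1−p) = −10p + 8.
Setting these equal: 4p − 1 = −10p + 8 ⇒ 14p = 9 ⇒ p = 9/14, and the value is (4)·(9/14) − 1 = 11/7.
For General C: with q = P(C1), equating R1's and R2's payoffs gives 5q − 2 = −9q + 8 ⇒ q = 5/7.

11/7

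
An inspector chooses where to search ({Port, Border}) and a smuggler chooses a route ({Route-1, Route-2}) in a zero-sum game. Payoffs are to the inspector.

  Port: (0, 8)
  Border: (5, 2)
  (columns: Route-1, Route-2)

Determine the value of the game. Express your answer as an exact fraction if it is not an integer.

40/11

Row minima: Port → 0, Border → 2; maximin = 2.
Column maxima: Route-1 → 5, Route-2 → 8; minimax = 5.
2 ≠ 5, so there is no saddle point; optimal play is mixed.
Let the inspector play Port with probability p. Expected payoff against Route-1: 0p + 5(1−p) = −5p + 5; against Route-2: 8p + 2(1−p) = 6p + 2.
Setting these equal: −5p + 5 = 6p + 2 ⇒ −11p = -3 ⇒ p = 3/11, and the value is (-5)·(3/11) + 5 = 40/11.
For the smuggler: with q = P(Route-1), equating Port's and Border's payoffs gives −8q + 8 = 3q + 2 ⇒ q = 6/11.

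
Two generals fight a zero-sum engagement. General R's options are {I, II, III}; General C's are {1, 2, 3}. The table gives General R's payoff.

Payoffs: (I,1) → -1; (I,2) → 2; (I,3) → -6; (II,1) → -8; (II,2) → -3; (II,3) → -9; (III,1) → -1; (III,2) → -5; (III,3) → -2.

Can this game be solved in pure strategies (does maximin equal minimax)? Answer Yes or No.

Row minima: I → -6, II → -9, III → -5; maximin = -5.
Column maxima: 1 → -1, 2 → 2, 3 → -2; minimax = -2.
-5 ≠ -2, so no pure-strategy equilibrium exists.

No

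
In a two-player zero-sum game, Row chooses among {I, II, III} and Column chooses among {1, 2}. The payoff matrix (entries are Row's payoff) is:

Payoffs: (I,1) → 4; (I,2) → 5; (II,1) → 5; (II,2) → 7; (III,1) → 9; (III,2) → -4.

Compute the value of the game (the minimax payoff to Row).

Row minima: I → 4, II → 5, III → -4; maximin = 5.
Column maxima: 1 → 9, 2 → 7; minimax = 7.
5 ≠ 7, so there is no saddle point; optimal play is mixed.
I is strictly dominated by II, so Row never plays it.
On the remaining 2×2 (II, III vs 1, 2):
Let Row play II with probability p. Expected payoff against 1: 5p + 9(1−p) = −4p + 9; against 2: 7p + (-4)(1−p) = 11p − 4.
Setting these equal: −4p + 9 = 11p − 4 ⇒ −15p = -13 ⇒ p = 13/15, and the value is (-4)·(13/15) + 9 = 83/15.
For Column: with q = P(1), equating II's and III's payoffs gives −2q + 7 = 13q − 4 ⇒ q = 11/15.

83/15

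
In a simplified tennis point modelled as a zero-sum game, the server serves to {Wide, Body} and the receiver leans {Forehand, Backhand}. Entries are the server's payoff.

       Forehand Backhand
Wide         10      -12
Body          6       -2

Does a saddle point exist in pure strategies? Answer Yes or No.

Yes

Row minima: Wide → -12, Body → -2; maximin = -2.
Column maxima: Forehand → 10, Backhand → -2; minimax = -2.
maximin = minimax = -2, so a saddle point exists.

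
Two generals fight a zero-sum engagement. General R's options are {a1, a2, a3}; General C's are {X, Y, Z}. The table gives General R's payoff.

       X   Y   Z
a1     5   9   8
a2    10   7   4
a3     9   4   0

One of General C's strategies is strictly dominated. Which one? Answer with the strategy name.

Z holds General R's payoff strictly below Y in every row: 8 < 9, 4 < 7, 0 < 4.
So Y is strictly dominated for General C.

Y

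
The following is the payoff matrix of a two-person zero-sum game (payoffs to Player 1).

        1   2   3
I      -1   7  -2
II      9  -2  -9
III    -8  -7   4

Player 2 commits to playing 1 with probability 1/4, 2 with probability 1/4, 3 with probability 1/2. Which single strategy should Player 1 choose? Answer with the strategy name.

I

Expected payoff of I: (1/4)·(-1) + (1/4)·7 + (1/2)·(-2) = 1/2.
Expected payoff of II: (1/4)·9 + (1/4)·(-2) + (1/2)·(-9) = -11/4.
Expected payoff of III: (1/4)·(-8) + (1/4)·(-7) + (1/2)·4 = -7/4.
The largest is 1/2, so Player 1's best response is I.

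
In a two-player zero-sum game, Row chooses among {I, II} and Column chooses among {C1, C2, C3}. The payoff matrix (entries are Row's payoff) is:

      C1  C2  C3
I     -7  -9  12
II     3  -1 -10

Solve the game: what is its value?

-17/5

Row minima: I → -9, II → -10; maximin = -9.
Column maxima: C1 → 3, C2 → -1, C3 → 12; minimax = -1.
-9 ≠ -1, so there is no saddle point; optimal play is mixed.
C1 is strictly dominated by C2 (it gives Row strictly more in every row), so Column never plays it.
On the remaining 2×2 (I, II vs C2, C3):
Let Row play I with probability p. Expected payoff against C2: (-9)p + (-1)(1−p) = −8p − 1; against C3: 12p + (-10)(1−p) = 22p − 10.
Setting these equal: −8p − 1 = 22p − 10 ⇒ −30p = -9 ⇒ p = 3/10, and the value is (-8)·(3/10) − 1 = -17/5.
For Column: with q = P(C2), equating I's and II's payoffs gives −21q + 12 = 9q − 10 ⇒ q = 11/15.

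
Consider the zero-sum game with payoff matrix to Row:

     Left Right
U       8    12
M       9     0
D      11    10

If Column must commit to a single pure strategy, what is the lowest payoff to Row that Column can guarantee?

Column maxima: Left → 11, Right → 12.
The smallest of these is 11.

11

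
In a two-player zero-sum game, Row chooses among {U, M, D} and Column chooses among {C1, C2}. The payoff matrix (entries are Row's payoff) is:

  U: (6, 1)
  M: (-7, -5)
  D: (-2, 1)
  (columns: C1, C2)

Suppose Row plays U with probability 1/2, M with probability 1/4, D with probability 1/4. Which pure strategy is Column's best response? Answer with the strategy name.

C2

If Column plays C1, Row's expected payoff is (1/2)·6 + (1/4)·(-7) + (1/4)·(-2) = 3/4.
If Column plays C2, Row's expected payoff is (1/2)·1 + (1/4)·(-5) + (1/4)·1 = -1/2.
Column minimizes Row's payoff; the smallest is -1/2, so the best response is C2.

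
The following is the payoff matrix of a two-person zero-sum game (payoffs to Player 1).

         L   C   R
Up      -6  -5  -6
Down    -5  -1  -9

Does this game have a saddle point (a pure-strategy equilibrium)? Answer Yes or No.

Row minima: Up → -6, Down → -9; maximin = -6.
Column maxima: L → -5, C → -1, R → -6; minimax = -6.
maximin = minimax = -6, so a saddle point exists.

Yes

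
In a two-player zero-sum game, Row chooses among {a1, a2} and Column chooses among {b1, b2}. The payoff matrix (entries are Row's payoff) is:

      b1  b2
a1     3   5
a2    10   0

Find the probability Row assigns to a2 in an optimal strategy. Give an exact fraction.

Row minima: a1 → 3, a2 → 0; maximin = 3.
Column maxima: b1 → 10, b2 → 5; minimax = 5.
3 ≠ 5, so there is no saddle point; optimal play is mixed.
Let Row play a1 with probability p. Expected payoff against b1: 3p + 10(1−p) = −7p + 10; against b2: 5p + 0(1−p) = 5p.
Setting these equal: −7p + 10 = 5p ⇒ −12p = -10 ⇒ p = 5/6, and the value is (-7)·(5/6) + 10 = 25/6.
For Column: with q = P(b1), equating a1's and a2's payoffs gives −2q + 5 = 10q ⇒ q = 5/12.

1/6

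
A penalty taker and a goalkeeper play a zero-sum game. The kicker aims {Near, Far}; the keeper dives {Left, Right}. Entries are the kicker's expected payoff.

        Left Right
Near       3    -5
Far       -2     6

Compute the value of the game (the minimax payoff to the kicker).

1/2

Row minima: Near → -5, Far → -2; maximin = -2.
Column maxima: Left → 3, Right → 6; minimax = 3.
-2 ≠ 3, so there is no saddle point; optimal play is mixed.
Let the kicker play Near with probability p. Expected payoff against Left: 3p + (-2)(1−p) = 5p − 2; against Right: (-5)p + 6(1−p) = −11p + 6.
Setting these equal: 5p − 2 = −11p + 6 ⇒ 16p = 8 ⇒ p = 1/2, and the value is (5)·(1/2) − 2 = 1/2.
For the keeper: with q = P(Left), equating Near's and Far's payoffs gives 8q − 5 = −8q + 6 ⇒ q = 11/16.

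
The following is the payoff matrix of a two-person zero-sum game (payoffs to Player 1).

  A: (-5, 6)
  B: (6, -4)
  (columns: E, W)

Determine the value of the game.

16/21

Row minima: A → -5, B → -4; maximin = -4.
Column maxima: E → 6, W → 6; minimax = 6.
-4 ≠ 6, so there is no saddle point; optimal play is mixed.
Let Player 1 play A with probability p. Expected payoff against E: (-5)p + 6(1−p) = −11p + 6; against W: 6p + (-4)(1−p) = 10p − 4.
Setting these equal: −11p + 6 = 10p − 4 ⇒ −21p = -10 ⇒ p = 10/21, and the value is (-11)·(10/21) + 6 = 16/21.
For Player 2: with q = P(E), equating A's and B's payoffs gives −11q + 6 = 10q − 4 ⇒ q = 10/21.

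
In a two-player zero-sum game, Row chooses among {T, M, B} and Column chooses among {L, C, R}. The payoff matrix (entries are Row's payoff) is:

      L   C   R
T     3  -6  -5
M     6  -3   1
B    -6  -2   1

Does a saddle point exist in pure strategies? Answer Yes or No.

Row minima: T → -6, M → -3, B → -6; maximin = -3.
Column maxima: L → 6, C → -2, R → 1; minimax = -2.
-3 ≠ -2, so no pure-strategy equilibrium exists.

No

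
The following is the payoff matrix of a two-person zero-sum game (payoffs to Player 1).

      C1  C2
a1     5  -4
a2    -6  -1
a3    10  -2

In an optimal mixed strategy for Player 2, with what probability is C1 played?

Row minima: a1 → -4, a2 → -6, a3 → -2; maximin = -2.
Column maxima: C1 → 10, C2 → -1; minimax = -1.
-2 ≠ -1, so there is no saddle point; optimal play is mixed.
a1 is strictly dominated by a3, so Player 1 never plays it.
On the remaining 2×2 (a2, a3 vs C1, C2):
Let Player 1 play a2 with probability p. Expected payoff against C1: (-6)p + 10(1−p) = −16p + 10; against C2: (-1)p + (-2)(1−p) = p − 2.
Setting these equal: −16p + 10 = p − 2 ⇒ −17p = -12 ⇒ p = 12/17, and the value is (-16)·(12/17) + 10 = -22/17.
For Player 2: with q = P(C1), equating a2's and a3's payoffs gives −5q − 1 = 12q − 2 ⇒ q = 1/17.

1/17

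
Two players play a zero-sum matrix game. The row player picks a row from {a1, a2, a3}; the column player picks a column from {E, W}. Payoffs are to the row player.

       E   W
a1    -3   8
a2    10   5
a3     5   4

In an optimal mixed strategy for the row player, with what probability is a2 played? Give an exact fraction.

Row minima: a1 → -3, a2 → 5, a3 → 4; maximin = 5.
Column maxima: E → 10, W → 8; minimax = 8.
5 ≠ 8, so there is no saddle point; optimal play is mixed.
a3 is strictly dominated by a2, so the row player never plays it.
On the remaining 2×2 (a1, a2 vs E, W):
Let the row player play a1 with probability p. Expected payoff against E: (-3)p + 10(1−p) = −13p + 10; against W: 8p + 5(1−p) = 3p + 5.
Setting these equal: −13p + 10 = 3p + 5 ⇒ −16p = -5 ⇒ p = 5/16, and the value is (-13)·(5/16) + 10 = 95/16.
For the column player: with q = P(E), equating a1's and a2's payoffs gives −11q + 8 = 5q + 5 ⇒ q = 3/16.

11/16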